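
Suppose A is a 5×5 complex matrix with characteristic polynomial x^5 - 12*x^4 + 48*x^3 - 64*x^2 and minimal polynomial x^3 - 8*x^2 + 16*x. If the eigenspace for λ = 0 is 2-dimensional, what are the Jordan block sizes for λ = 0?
Block sizes for λ = 0: [1, 1]

Step 1 — from the characteristic polynomial, algebraic multiplicity of λ = 0 is 2. From dim ker(A − (0)·I) = 2, there are exactly 2 Jordan blocks for λ = 0.
Step 2 — from the minimal polynomial, the factor (x − 0) tells us the largest block for λ = 0 has size 1.
Step 3 — with total size 2, 2 blocks, and largest block 1, the block sizes (in nonincreasing order) are [1, 1].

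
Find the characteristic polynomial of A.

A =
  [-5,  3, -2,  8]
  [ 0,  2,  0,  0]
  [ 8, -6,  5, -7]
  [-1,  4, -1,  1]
x^4 - 3*x^3 - 6*x^2 + 28*x - 24

Expanding det(x·I − A) (e.g. by cofactor expansion or by noting that A is similar to its Jordan form J, which has the same characteristic polynomial as A) gives
  χ_A(x) = x^4 - 3*x^3 - 6*x^2 + 28*x - 24
which factors as (x - 2)^3*(x + 3). The eigenvalues (with algebraic multiplicities) are λ = -3 with multiplicity 1, λ = 2 with multiplicity 3.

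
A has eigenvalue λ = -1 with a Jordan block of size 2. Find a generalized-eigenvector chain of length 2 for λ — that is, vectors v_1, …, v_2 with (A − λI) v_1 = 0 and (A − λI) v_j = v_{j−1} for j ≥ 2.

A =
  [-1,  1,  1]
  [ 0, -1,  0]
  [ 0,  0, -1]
A Jordan chain for λ = -1 of length 2:
v_1 = (1, 0, 0)ᵀ
v_2 = (0, 1, 0)ᵀ

Let N = A − (-1)·I. We want v_2 with N^2 v_2 = 0 but N^1 v_2 ≠ 0; then v_{j-1} := N · v_j for j = 2, …, 2.

Pick v_2 = (0, 1, 0)ᵀ.
Then v_1 = N · v_2 = (1, 0, 0)ᵀ.

Sanity check: (A − (-1)·I) v_1 = (0, 0, 0)ᵀ = 0. ✓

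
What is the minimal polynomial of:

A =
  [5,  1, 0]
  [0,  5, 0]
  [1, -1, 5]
x^3 - 15*x^2 + 75*x - 125

The characteristic polynomial is χ_A(x) = (x - 5)^3, so the eigenvalues are known. The minimal polynomial is
  m_A(x) = Π_λ (x − λ)^{k_λ}
where k_λ is the size of the *largest* Jordan block for λ (equivalently, the smallest k with (A − λI)^k v = 0 for every generalised eigenvector v of λ).

  λ = 5: largest Jordan block has size 3, contributing (x − 5)^3

So m_A(x) = (x - 5)^3 = x^3 - 15*x^2 + 75*x - 125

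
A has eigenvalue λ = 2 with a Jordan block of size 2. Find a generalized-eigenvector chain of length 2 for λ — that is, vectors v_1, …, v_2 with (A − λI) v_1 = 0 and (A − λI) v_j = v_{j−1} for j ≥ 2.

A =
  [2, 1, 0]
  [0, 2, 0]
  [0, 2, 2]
A Jordan chain for λ = 2 of length 2:
v_1 = (1, 0, 2)ᵀ
v_2 = (0, 1, 0)ᵀ

Let N = A − (2)·I. We want v_2 with N^2 v_2 = 0 but N^1 v_2 ≠ 0; then v_{j-1} := N · v_j for j = 2, …, 2.

Pick v_2 = (0, 1, 0)ᵀ.
Then v_1 = N · v_2 = (1, 0, 2)ᵀ.

Sanity check: (A − (2)·I) v_1 = (0, 0, 0)ᵀ = 0. ✓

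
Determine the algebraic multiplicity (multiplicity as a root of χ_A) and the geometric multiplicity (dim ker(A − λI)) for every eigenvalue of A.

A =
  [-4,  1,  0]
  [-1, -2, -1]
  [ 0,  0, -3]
λ = -3: alg = 3, geom = 1

Step 1 — factor the characteristic polynomial to read off the algebraic multiplicities:
  χ_A(x) = (x + 3)^3

Step 2 — compute geometric multiplicities via the rank-nullity identity g(λ) = n − rank(A − λI):
  rank(A − (-3)·I) = 2, so dim ker(A − (-3)·I) = n − 2 = 1

Summary:
  λ = -3: algebraic multiplicity = 3, geometric multiplicity = 1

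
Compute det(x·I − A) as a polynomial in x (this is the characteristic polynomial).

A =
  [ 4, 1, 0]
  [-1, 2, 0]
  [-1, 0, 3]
x^3 - 9*x^2 + 27*x - 27

Expanding det(x·I − A) (e.g. by cofactor expansion or by noting that A is similar to its Jordan form J, which has the same characteristic polynomial as A) gives
  χ_A(x) = x^3 - 9*x^2 + 27*x - 27
which factors as (x - 3)^3. The eigenvalues (with algebraic multiplicities) are λ = 3 with multiplicity 3.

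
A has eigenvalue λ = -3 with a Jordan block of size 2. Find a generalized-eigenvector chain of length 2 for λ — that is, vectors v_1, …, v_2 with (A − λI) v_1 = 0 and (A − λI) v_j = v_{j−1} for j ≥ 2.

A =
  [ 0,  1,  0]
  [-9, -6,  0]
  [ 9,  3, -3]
A Jordan chain for λ = -3 of length 2:
v_1 = (3, -9, 9)ᵀ
v_2 = (1, 0, 0)ᵀ

Let N = A − (-3)·I. We want v_2 with N^2 v_2 = 0 but N^1 v_2 ≠ 0; then v_{j-1} := N · v_j for j = 2, …, 2.

Pick v_2 = (1, 0, 0)ᵀ.
Then v_1 = N · v_2 = (3, -9, 9)ᵀ.

Sanity check: (A − (-3)·I) v_1 = (0, 0, 0)ᵀ = 0. ✓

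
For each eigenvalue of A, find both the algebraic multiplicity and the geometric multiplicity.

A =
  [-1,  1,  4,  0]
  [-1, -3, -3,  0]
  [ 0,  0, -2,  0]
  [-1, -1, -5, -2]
λ = -2: alg = 4, geom = 2

Step 1 — factor the characteristic polynomial to read off the algebraic multiplicities:
  χ_A(x) = (x + 2)^4

Step 2 — compute geometric multiplicities via the rank-nullity identity g(λ) = n − rank(A − λI):
  rank(A − (-2)·I) = 2, so dim ker(A − (-2)·I) = n − 2 = 2

Summary:
  λ = -2: algebraic multiplicity = 4, geometric multiplicity = 2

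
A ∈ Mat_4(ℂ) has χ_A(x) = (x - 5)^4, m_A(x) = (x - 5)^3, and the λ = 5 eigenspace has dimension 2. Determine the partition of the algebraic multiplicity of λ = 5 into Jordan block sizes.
Block sizes for λ = 5: [3, 1]

Step 1 — from the characteristic polynomial, algebraic multiplicity of λ = 5 is 4. From dim ker(A − (5)·I) = 2, there are exactly 2 Jordan blocks for λ = 5.
Step 2 — from the minimal polynomial, the factor (x − 5)^3 tells us the largest block for λ = 5 has size 3.
Step 3 — with total size 4, 2 blocks, and largest block 3, the block sizes (in nonincreasing order) are [3, 1].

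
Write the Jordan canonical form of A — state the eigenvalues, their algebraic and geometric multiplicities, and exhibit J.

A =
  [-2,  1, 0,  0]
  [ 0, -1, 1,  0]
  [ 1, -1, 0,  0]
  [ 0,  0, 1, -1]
J_3(-1) ⊕ J_1(-1)

The characteristic polynomial is
  det(x·I − A) = x^4 + 4*x^3 + 6*x^2 + 4*x + 1 = (x + 1)^4

Eigenvalues and multiplicities (the geometric multiplicity of λ is n − rank(A − λI), which equals the number of Jordan blocks for λ):
  λ = -1: algebraic multiplicity = 4, geometric multiplicity = 2

Determining the block sizes for each eigenvalue:
  λ = -1: with am = 4 and gm = 2, the partition is not yet determined (e.g. several partitions of 4 into 2 parts exist). Let N = A − (-1)·I. Computing rank(N^1) = 2, rank(N^2) = 1, rank(N^3) = 0; the number of blocks of size ≥ j is rank(N^{j−1}) − rank(N^j), giving [2, 1, 1]. So we have 1 block(s) of size 3, 1 block(s) of size 1 → block sizes [3, 1]

Assembling the blocks gives a Jordan form
J =
  [-1,  1,  0,  0]
  [ 0, -1,  1,  0]
  [ 0,  0, -1,  0]
  [ 0,  0,  0, -1]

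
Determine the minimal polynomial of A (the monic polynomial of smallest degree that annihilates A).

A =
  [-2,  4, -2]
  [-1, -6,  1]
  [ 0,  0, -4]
x^2 + 8*x + 16

The characteristic polynomial is χ_A(x) = (x + 4)^3, so the eigenvalues are known. The minimal polynomial is
  m_A(x) = Π_λ (x − λ)^{k_λ}
where k_λ is the size of the *largest* Jordan block for λ (equivalently, the smallest k with (A − λI)^k v = 0 for every generalised eigenvector v of λ).

  λ = -4: largest Jordan block has size 2, contributing (x + 4)^2

So m_A(x) = (x + 4)^2 = x^2 + 8*x + 16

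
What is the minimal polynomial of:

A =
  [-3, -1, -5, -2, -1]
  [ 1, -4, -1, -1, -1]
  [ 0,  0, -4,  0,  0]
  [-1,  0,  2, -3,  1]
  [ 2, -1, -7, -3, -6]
x^3 + 12*x^2 + 48*x + 64

The characteristic polynomial is χ_A(x) = (x + 4)^5, so the eigenvalues are known. The minimal polynomial is
  m_A(x) = Π_λ (x − λ)^{k_λ}
where k_λ is the size of the *largest* Jordan block for λ (equivalently, the smallest k with (A − λI)^k v = 0 for every generalised eigenvector v of λ).

  λ = -4: largest Jordan block has size 3, contributing (x + 4)^3

So m_A(x) = (x + 4)^3 = x^3 + 12*x^2 + 48*x + 64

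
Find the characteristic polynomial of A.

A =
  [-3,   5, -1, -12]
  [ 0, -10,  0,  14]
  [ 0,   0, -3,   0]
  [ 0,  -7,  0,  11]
x^4 + 5*x^3 - 9*x^2 - 81*x - 108

Expanding det(x·I − A) (e.g. by cofactor expansion or by noting that A is similar to its Jordan form J, which has the same characteristic polynomial as A) gives
  χ_A(x) = x^4 + 5*x^3 - 9*x^2 - 81*x - 108
which factors as (x - 4)*(x + 3)^3. The eigenvalues (with algebraic multiplicities) are λ = -3 with multiplicity 3, λ = 4 with multiplicity 1.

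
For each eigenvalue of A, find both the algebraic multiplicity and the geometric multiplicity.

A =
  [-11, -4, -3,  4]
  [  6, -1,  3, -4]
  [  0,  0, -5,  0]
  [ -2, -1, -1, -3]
λ = -5: alg = 4, geom = 2

Step 1 — factor the characteristic polynomial to read off the algebraic multiplicities:
  χ_A(x) = (x + 5)^4

Step 2 — compute geometric multiplicities via the rank-nullity identity g(λ) = n − rank(A − λI):
  rank(A − (-5)·I) = 2, so dim ker(A − (-5)·I) = n − 2 = 2

Summary:
  λ = -5: algebraic multiplicity = 4, geometric multiplicity = 2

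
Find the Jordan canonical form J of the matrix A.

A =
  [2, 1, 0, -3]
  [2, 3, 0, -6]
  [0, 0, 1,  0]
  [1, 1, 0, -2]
J_2(1) ⊕ J_1(1) ⊕ J_1(1)

The characteristic polynomial is
  det(x·I − A) = x^4 - 4*x^3 + 6*x^2 - 4*x + 1 = (x - 1)^4

Eigenvalues and multiplicities (the geometric multiplicity of λ is n − rank(A − λI), which equals the number of Jordan blocks for λ):
  λ = 1: algebraic multiplicity = 4, geometric multiplicity = 3

Determining the block sizes for each eigenvalue:
  λ = 1: 3 blocks summing to 4 forces exactly one block of size 2 and the rest size 1 → block sizes [2, 1, 1]

Assembling the blocks gives a Jordan form
J =
  [1, 1, 0, 0]
  [0, 1, 0, 0]
  [0, 0, 1, 0]
  [0, 0, 0, 1]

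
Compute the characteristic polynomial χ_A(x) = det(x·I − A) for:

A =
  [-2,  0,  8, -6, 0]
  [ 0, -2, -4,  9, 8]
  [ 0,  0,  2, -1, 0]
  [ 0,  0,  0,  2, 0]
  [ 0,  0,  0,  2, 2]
x^5 - 2*x^4 - 8*x^3 + 16*x^2 + 16*x - 32

Expanding det(x·I − A) (e.g. by cofactor expansion or by noting that A is similar to its Jordan form J, which has the same characteristic polynomial as A) gives
  χ_A(x) = x^5 - 2*x^4 - 8*x^3 + 16*x^2 + 16*x - 32
which factors as (x - 2)^3*(x + 2)^2. The eigenvalues (with algebraic multiplicities) are λ = -2 with multiplicity 2, λ = 2 with multiplicity 3.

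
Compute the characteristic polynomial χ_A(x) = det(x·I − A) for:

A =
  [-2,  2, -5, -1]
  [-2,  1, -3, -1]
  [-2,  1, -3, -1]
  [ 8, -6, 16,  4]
x^4

Expanding det(x·I − A) (e.g. by cofactor expansion or by noting that A is similar to its Jordan form J, which has the same characteristic polynomial as A) gives
  χ_A(x) = x^4
which factors as x^4. The eigenvalues (with algebraic multiplicities) are λ = 0 with multiplicity 4.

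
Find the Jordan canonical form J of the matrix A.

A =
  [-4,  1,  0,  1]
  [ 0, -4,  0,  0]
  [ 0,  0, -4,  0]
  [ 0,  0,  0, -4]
J_2(-4) ⊕ J_1(-4) ⊕ J_1(-4)

The characteristic polynomial is
  det(x·I − A) = x^4 + 16*x^3 + 96*x^2 + 256*x + 256 = (x + 4)^4

Eigenvalues and multiplicities (the geometric multiplicity of λ is n − rank(A − λI), which equals the number of Jordan blocks for λ):
  λ = -4: algebraic multiplicity = 4, geometric multiplicity = 3

Determining the block sizes for each eigenvalue:
  λ = -4: 3 blocks summing to 4 forces exactly one block of size 2 and the rest size 1 → block sizes [2, 1, 1]

Assembling the blocks gives a Jordan form
J =
  [-4,  1,  0,  0]
  [ 0, -4,  0,  0]
  [ 0,  0, -4,  0]
  [ 0,  0,  0, -4]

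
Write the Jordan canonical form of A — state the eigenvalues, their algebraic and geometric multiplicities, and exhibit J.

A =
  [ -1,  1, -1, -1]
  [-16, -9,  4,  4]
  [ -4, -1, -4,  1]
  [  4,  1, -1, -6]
J_2(-5) ⊕ J_1(-5) ⊕ J_1(-5)

The characteristic polynomial is
  det(x·I − A) = x^4 + 20*x^3 + 150*x^2 + 500*x + 625 = (x + 5)^4

Eigenvalues and multiplicities (the geometric multiplicity of λ is n − rank(A − λI), which equals the number of Jordan blocks for λ):
  λ = -5: algebraic multiplicity = 4, geometric multiplicity = 3

Determining the block sizes for each eigenvalue:
  λ = -5: 3 blocks summing to 4 forces exactly one block of size 2 and the rest size 1 → block sizes [2, 1, 1]

Assembling the blocks gives a Jordan form
J =
  [-5,  1,  0,  0]
  [ 0, -5,  0,  0]
  [ 0,  0, -5,  0]
  [ 0,  0,  0, -5]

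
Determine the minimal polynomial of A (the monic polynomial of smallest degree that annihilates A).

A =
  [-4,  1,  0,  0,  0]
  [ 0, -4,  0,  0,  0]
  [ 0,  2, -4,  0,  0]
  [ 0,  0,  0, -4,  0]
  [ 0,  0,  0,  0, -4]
x^2 + 8*x + 16

The characteristic polynomial is χ_A(x) = (x + 4)^5, so the eigenvalues are known. The minimal polynomial is
  m_A(x) = Π_λ (x − λ)^{k_λ}
where k_λ is the size of the *largest* Jordan block for λ (equivalently, the smallest k with (A − λI)^k v = 0 for every generalised eigenvector v of λ).

  λ = -4: largest Jordan block has size 2, contributing (x + 4)^2

So m_A(x) = (x + 4)^2 = x^2 + 8*x + 16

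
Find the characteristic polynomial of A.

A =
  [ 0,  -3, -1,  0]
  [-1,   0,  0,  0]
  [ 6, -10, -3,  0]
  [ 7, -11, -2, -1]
x^4 + 4*x^3 + 6*x^2 + 4*x + 1

Expanding det(x·I − A) (e.g. by cofactor expansion or by noting that A is similar to its Jordan form J, which has the same characteristic polynomial as A) gives
  χ_A(x) = x^4 + 4*x^3 + 6*x^2 + 4*x + 1
which factors as (x + 1)^4. The eigenvalues (with algebraic multiplicities) are λ = -1 with multiplicity 4.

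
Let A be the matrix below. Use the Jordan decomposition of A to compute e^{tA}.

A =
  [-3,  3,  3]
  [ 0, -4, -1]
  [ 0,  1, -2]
e^{tA} =
  [exp(-3*t), 3*t*exp(-3*t), 3*t*exp(-3*t)]
  [0, -t*exp(-3*t) + exp(-3*t), -t*exp(-3*t)]
  [0, t*exp(-3*t), t*exp(-3*t) + exp(-3*t)]

Strategy: write A = P · J · P⁻¹ where J is a Jordan canonical form, so e^{tA} = P · e^{tJ} · P⁻¹, and e^{tJ} can be computed block-by-block.

A has Jordan form
J =
  [-3,  1,  0]
  [ 0, -3,  0]
  [ 0,  0, -3]
(up to reordering of blocks).

Per-block formulas:
  For a 2×2 Jordan block J_2(-3): exp(t · J_2(-3)) = e^(-3t)·(I + t·N), where N is the 2×2 nilpotent shift.
  For a 1×1 block at λ = -3: exp(t · [-3]) = [e^(-3t)].

After assembling e^{tJ} and conjugating by P, we get:

e^{tA} =
  [exp(-3*t), 3*t*exp(-3*t), 3*t*exp(-3*t)]
  [0, -t*exp(-3*t) + exp(-3*t), -t*exp(-3*t)]
  [0, t*exp(-3*t), t*exp(-3*t) + exp(-3*t)]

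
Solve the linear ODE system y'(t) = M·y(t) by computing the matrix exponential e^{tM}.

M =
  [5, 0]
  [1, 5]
e^{tM} =
  [exp(5*t), 0]
  [t*exp(5*t), exp(5*t)]

Strategy: write M = P · J · P⁻¹ where J is a Jordan canonical form, so e^{tM} = P · e^{tJ} · P⁻¹, and e^{tJ} can be computed block-by-block.

M has Jordan form
J =
  [5, 1]
  [0, 5]
(up to reordering of blocks).

Per-block formulas:
  For a 2×2 Jordan block J_2(5): exp(t · J_2(5)) = e^(5t)·(I + t·N), where N is the 2×2 nilpotent shift.

After assembling e^{tJ} and conjugating by P, we get:

e^{tM} =
  [exp(5*t), 0]
  [t*exp(5*t), exp(5*t)]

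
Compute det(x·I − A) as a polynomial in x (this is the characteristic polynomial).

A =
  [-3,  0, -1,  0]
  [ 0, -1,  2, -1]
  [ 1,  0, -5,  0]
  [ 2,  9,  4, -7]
x^4 + 16*x^3 + 96*x^2 + 256*x + 256

Expanding det(x·I − A) (e.g. by cofactor expansion or by noting that A is similar to its Jordan form J, which has the same characteristic polynomial as A) gives
  χ_A(x) = x^4 + 16*x^3 + 96*x^2 + 256*x + 256
which factors as (x + 4)^4. The eigenvalues (with algebraic multiplicities) are λ = -4 with multiplicity 4.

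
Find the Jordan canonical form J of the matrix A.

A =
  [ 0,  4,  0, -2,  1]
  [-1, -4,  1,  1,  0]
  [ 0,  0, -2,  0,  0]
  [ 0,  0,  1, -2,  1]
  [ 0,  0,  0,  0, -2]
J_3(-2) ⊕ J_2(-2)

The characteristic polynomial is
  det(x·I − A) = x^5 + 10*x^4 + 40*x^3 + 80*x^2 + 80*x + 32 = (x + 2)^5

Eigenvalues and multiplicities (the geometric multiplicity of λ is n − rank(A − λI), which equals the number of Jordan blocks for λ):
  λ = -2: algebraic multiplicity = 5, geometric multiplicity = 2

Determining the block sizes for each eigenvalue:
  λ = -2: with am = 5 and gm = 2, the partition is not yet determined (e.g. several partitions of 5 into 2 parts exist). Let N = A − (-2)·I. Computing rank(N^1) = 3, rank(N^2) = 1, rank(N^3) = 0; the number of blocks of size ≥ j is rank(N^{j−1}) − rank(N^j), giving [2, 2, 1]. So we have 1 block(s) of size 3, 1 block(s) of size 2 → block sizes [3, 2]

Assembling the blocks gives a Jordan form
J =
  [-2,  1,  0,  0,  0]
  [ 0, -2,  1,  0,  0]
  [ 0,  0, -2,  0,  0]
  [ 0,  0,  0, -2,  1]
  [ 0,  0,  0,  0, -2]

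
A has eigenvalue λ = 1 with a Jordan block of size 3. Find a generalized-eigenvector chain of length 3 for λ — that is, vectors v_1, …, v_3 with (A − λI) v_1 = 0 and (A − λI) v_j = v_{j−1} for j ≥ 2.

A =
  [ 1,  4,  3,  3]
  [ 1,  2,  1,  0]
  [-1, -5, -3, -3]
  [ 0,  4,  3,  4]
A Jordan chain for λ = 1 of length 3:
v_1 = (1, 0, -1, 1)ᵀ
v_2 = (0, 1, -1, 0)ᵀ
v_3 = (1, 0, 0, 0)ᵀ

Let N = A − (1)·I. We want v_3 with N^3 v_3 = 0 but N^2 v_3 ≠ 0; then v_{j-1} := N · v_j for j = 3, …, 2.

Pick v_3 = (1, 0, 0, 0)ᵀ.
Then v_2 = N · v_3 = (0, 1, -1, 0)ᵀ.
Then v_1 = N · v_2 = (1, 0, -1, 1)ᵀ.

Sanity check: (A − (1)·I) v_1 = (0, 0, 0, 0)ᵀ = 0. ✓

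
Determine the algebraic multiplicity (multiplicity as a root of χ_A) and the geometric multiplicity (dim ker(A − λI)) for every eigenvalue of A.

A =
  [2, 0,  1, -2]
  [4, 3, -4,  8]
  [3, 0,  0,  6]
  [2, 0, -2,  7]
λ = 3: alg = 4, geom = 3

Step 1 — factor the characteristic polynomial to read off the algebraic multiplicities:
  χ_A(x) = (x - 3)^4

Step 2 — compute geometric multiplicities via the rank-nullity identity g(λ) = n − rank(A − λI):
  rank(A − (3)·I) = 1, so dim ker(A − (3)·I) = n − 1 = 3

Summary:
  λ = 3: algebraic multiplicity = 4, geometric multiplicity = 3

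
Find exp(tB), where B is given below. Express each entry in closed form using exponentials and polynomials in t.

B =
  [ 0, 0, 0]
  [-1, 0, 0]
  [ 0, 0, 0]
e^{tB} =
  [1, 0, 0]
  [-t, 1, 0]
  [0, 0, 1]

Strategy: write B = P · J · P⁻¹ where J is a Jordan canonical form, so e^{tB} = P · e^{tJ} · P⁻¹, and e^{tJ} can be computed block-by-block.

B has Jordan form
J =
  [0, 1, 0]
  [0, 0, 0]
  [0, 0, 0]
(up to reordering of blocks).

Per-block formulas:
  For a 1×1 block at λ = 0: exp(t · [0]) = [e^(0t)].
  For a 2×2 Jordan block J_2(0): exp(t · J_2(0)) = e^(0t)·(I + t·N), where N is the 2×2 nilpotent shift.

After assembling e^{tJ} and conjugating by P, we get:

e^{tB} =
  [1, 0, 0]
  [-t, 1, 0]
  [0, 0, 1]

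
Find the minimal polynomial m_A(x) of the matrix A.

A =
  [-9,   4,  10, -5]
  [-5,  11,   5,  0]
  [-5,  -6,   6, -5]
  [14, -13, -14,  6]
x^4 - 14*x^3 + 61*x^2 - 84*x + 36

The characteristic polynomial is χ_A(x) = (x - 6)^2*(x - 1)^2, so the eigenvalues are known. The minimal polynomial is
  m_A(x) = Π_λ (x − λ)^{k_λ}
where k_λ is the size of the *largest* Jordan block for λ (equivalently, the smallest k with (A − λI)^k v = 0 for every generalised eigenvector v of λ).

  λ = 1: largest Jordan block has size 2, contributing (x − 1)^2
  λ = 6: largest Jordan block has size 2, contributing (x − 6)^2

So m_A(x) = (x - 6)^2*(x - 1)^2 = x^4 - 14*x^3 + 61*x^2 - 84*x + 36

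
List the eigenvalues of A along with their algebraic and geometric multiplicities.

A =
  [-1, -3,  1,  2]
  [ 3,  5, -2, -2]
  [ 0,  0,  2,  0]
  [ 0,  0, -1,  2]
λ = 2: alg = 4, geom = 2

Step 1 — factor the characteristic polynomial to read off the algebraic multiplicities:
  χ_A(x) = (x - 2)^4

Step 2 — compute geometric multiplicities via the rank-nullity identity g(λ) = n − rank(A − λI):
  rank(A − (2)·I) = 2, so dim ker(A − (2)·I) = n − 2 = 2

Summary:
  λ = 2: algebraic multiplicity = 4, geometric multiplicity = 2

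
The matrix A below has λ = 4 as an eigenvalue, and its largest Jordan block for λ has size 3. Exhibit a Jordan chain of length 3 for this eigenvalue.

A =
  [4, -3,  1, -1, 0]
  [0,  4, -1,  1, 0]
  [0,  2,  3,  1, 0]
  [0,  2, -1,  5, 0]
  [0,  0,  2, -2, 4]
A Jordan chain for λ = 4 of length 3:
v_1 = (3, 0, -2, -2, 0)ᵀ
v_2 = (1, -1, -1, -1, 2)ᵀ
v_3 = (0, 0, 1, 0, 0)ᵀ

Let N = A − (4)·I. We want v_3 with N^3 v_3 = 0 but N^2 v_3 ≠ 0; then v_{j-1} := N · v_j for j = 3, …, 2.

Pick v_3 = (0, 0, 1, 0, 0)ᵀ.
Then v_2 = N · v_3 = (1, -1, -1, -1, 2)ᵀ.
Then v_1 = N · v_2 = (3, 0, -2, -2, 0)ᵀ.

Sanity check: (A − (4)·I) v_1 = (0, 0, 0, 0, 0)ᵀ = 0. ✓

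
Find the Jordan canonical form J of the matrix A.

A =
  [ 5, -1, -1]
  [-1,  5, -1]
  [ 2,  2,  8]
J_2(6) ⊕ J_1(6)

The characteristic polynomial is
  det(x·I − A) = x^3 - 18*x^2 + 108*x - 216 = (x - 6)^3

Eigenvalues and multiplicities (the geometric multiplicity of λ is n − rank(A − λI), which equals the number of Jordan blocks for λ):
  λ = 6: algebraic multiplicity = 3, geometric multiplicity = 2

Determining the block sizes for each eigenvalue:
  λ = 6: 2 blocks summing to 3 forces exactly one block of size 2 and the rest size 1 → block sizes [2, 1]

Assembling the blocks gives a Jordan form
J =
  [6, 1, 0]
  [0, 6, 0]
  [0, 0, 6]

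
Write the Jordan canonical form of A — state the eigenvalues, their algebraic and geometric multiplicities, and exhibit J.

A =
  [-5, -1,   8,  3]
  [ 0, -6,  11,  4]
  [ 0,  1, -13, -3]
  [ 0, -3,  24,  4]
J_3(-5) ⊕ J_1(-5)

The characteristic polynomial is
  det(x·I − A) = x^4 + 20*x^3 + 150*x^2 + 500*x + 625 = (x + 5)^4

Eigenvalues and multiplicities (the geometric multiplicity of λ is n − rank(A − λI), which equals the number of Jordan blocks for λ):
  λ = -5: algebraic multiplicity = 4, geometric multiplicity = 2

Determining the block sizes for each eigenvalue:
  λ = -5: with am = 4 and gm = 2, the partition is not yet determined (e.g. several partitions of 4 into 2 parts exist). Let N = A − (-5)·I. Computing rank(N^1) = 2, rank(N^2) = 1, rank(N^3) = 0; the number of blocks of size ≥ j is rank(N^{j−1}) − rank(N^j), giving [2, 1, 1]. So we have 1 block(s) of size 3, 1 block(s) of size 1 → block sizes [3, 1]

Assembling the blocks gives a Jordan form
J =
  [-5,  1,  0,  0]
  [ 0, -5,  1,  0]
  [ 0,  0, -5,  0]
  [ 0,  0,  0, -5]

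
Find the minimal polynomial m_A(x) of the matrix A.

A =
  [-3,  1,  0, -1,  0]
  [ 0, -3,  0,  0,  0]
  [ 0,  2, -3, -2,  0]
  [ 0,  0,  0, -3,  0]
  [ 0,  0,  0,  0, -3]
x^2 + 6*x + 9

The characteristic polynomial is χ_A(x) = (x + 3)^5, so the eigenvalues are known. The minimal polynomial is
  m_A(x) = Π_λ (x − λ)^{k_λ}
where k_λ is the size of the *largest* Jordan block for λ (equivalently, the smallest k with (A − λI)^k v = 0 for every generalised eigenvector v of λ).

  λ = -3: largest Jordan block has size 2, contributing (x + 3)^2

So m_A(x) = (x + 3)^2 = x^2 + 6*x + 9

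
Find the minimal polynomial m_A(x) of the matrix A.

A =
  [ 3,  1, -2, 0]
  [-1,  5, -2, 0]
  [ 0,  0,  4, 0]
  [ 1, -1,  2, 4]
x^2 - 8*x + 16

The characteristic polynomial is χ_A(x) = (x - 4)^4, so the eigenvalues are known. The minimal polynomial is
  m_A(x) = Π_λ (x − λ)^{k_λ}
where k_λ is the size of the *largest* Jordan block for λ (equivalently, the smallest k with (A − λI)^k v = 0 for every generalised eigenvector v of λ).

  λ = 4: largest Jordan block has size 2, contributing (x − 4)^2

So m_A(x) = (x - 4)^2 = x^2 - 8*x + 16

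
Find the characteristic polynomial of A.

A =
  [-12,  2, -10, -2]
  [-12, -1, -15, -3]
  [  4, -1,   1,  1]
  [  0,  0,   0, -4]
x^4 + 16*x^3 + 96*x^2 + 256*x + 256

Expanding det(x·I − A) (e.g. by cofactor expansion or by noting that A is similar to its Jordan form J, which has the same characteristic polynomial as A) gives
  χ_A(x) = x^4 + 16*x^3 + 96*x^2 + 256*x + 256
which factors as (x + 4)^4. The eigenvalues (with algebraic multiplicities) are λ = -4 with multiplicity 4.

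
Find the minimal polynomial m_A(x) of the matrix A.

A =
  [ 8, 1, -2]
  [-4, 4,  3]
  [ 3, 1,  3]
x^3 - 15*x^2 + 75*x - 125

The characteristic polynomial is χ_A(x) = (x - 5)^3, so the eigenvalues are known. The minimal polynomial is
  m_A(x) = Π_λ (x − λ)^{k_λ}
where k_λ is the size of the *largest* Jordan block for λ (equivalently, the smallest k with (A − λI)^k v = 0 for every generalised eigenvector v of λ).

  λ = 5: largest Jordan block has size 3, contributing (x − 5)^3

So m_A(x) = (x - 5)^3 = x^3 - 15*x^2 + 75*x - 125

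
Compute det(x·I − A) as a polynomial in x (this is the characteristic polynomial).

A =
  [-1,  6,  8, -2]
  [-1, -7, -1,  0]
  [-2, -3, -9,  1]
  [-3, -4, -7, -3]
x^4 + 20*x^3 + 150*x^2 + 500*x + 625

Expanding det(x·I − A) (e.g. by cofactor expansion or by noting that A is similar to its Jordan form J, which has the same characteristic polynomial as A) gives
  χ_A(x) = x^4 + 20*x^3 + 150*x^2 + 500*x + 625
which factors as (x + 5)^4. The eigenvalues (with algebraic multiplicities) are λ = -5 with multiplicity 4.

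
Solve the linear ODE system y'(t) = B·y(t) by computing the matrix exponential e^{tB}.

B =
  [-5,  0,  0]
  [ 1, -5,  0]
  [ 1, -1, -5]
e^{tB} =
  [exp(-5*t), 0, 0]
  [t*exp(-5*t), exp(-5*t), 0]
  [-t^2*exp(-5*t)/2 + t*exp(-5*t), -t*exp(-5*t), exp(-5*t)]

Strategy: write B = P · J · P⁻¹ where J is a Jordan canonical form, so e^{tB} = P · e^{tJ} · P⁻¹, and e^{tJ} can be computed block-by-block.

B has Jordan form
J =
  [-5,  1,  0]
  [ 0, -5,  1]
  [ 0,  0, -5]
(up to reordering of blocks).

Per-block formulas:
  For a 3×3 Jordan block J_3(-5): exp(t · J_3(-5)) = e^(-5t)·(I + t·N + (t^2/2)·N^2), where N is the 3×3 nilpotent shift.

After assembling e^{tJ} and conjugating by P, we get:

e^{tB} =
  [exp(-5*t), 0, 0]
  [t*exp(-5*t), exp(-5*t), 0]
  [-t^2*exp(-5*t)/2 + t*exp(-5*t), -t*exp(-5*t), exp(-5*t)]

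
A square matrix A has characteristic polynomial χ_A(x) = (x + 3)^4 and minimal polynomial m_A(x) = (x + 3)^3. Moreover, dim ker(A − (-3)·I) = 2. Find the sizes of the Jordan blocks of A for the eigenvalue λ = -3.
Block sizes for λ = -3: [3, 1]

Step 1 — from the characteristic polynomial, algebraic multiplicity of λ = -3 is 4. From dim ker(A − (-3)·I) = 2, there are exactly 2 Jordan blocks for λ = -3.
Step 2 — from the minimal polynomial, the factor (x + 3)^3 tells us the largest block for λ = -3 has size 3.
Step 3 — with total size 4, 2 blocks, and largest block 3, the block sizes (in nonincreasing order) are [3, 1].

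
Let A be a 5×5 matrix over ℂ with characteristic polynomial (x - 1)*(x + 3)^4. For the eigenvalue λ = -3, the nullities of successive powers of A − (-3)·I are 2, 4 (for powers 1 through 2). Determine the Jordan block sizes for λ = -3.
Block sizes for λ = -3: [2, 2]

From the dimensions of kernels of powers, the number of Jordan blocks of size at least j is d_j − d_{j−1} where d_j = dim ker(N^j) (with d_0 = 0). Computing the differences gives [2, 2].
The number of blocks of size exactly k is (#blocks of size ≥ k) − (#blocks of size ≥ k + 1), so the partition is: 2 block(s) of size 2.
In nonincreasing order the block sizes are [2, 2].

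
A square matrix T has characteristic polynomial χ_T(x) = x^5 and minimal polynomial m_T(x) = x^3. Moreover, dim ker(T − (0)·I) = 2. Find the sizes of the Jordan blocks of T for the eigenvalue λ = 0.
Block sizes for λ = 0: [3, 2]

Step 1 — from the characteristic polynomial, algebraic multiplicity of λ = 0 is 5. From dim ker(T − (0)·I) = 2, there are exactly 2 Jordan blocks for λ = 0.
Step 2 — from the minimal polynomial, the factor (x − 0)^3 tells us the largest block for λ = 0 has size 3.
Step 3 — with total size 5, 2 blocks, and largest block 3, the block sizes (in nonincreasing order) are [3, 2].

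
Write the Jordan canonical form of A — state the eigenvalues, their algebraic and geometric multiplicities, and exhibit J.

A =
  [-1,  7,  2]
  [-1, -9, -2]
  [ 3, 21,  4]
J_2(-2) ⊕ J_1(-2)

The characteristic polynomial is
  det(x·I − A) = x^3 + 6*x^2 + 12*x + 8 = (x + 2)^3

Eigenvalues and multiplicities (the geometric multiplicity of λ is n − rank(A − λI), which equals the number of Jordan blocks for λ):
  λ = -2: algebraic multiplicity = 3, geometric multiplicity = 2

Determining the block sizes for each eigenvalue:
  λ = -2: 2 blocks summing to 3 forces exactly one block of size 2 and the rest size 1 → block sizes [2, 1]

Assembling the blocks gives a Jordan form
J =
  [-2,  1,  0]
  [ 0, -2,  0]
  [ 0,  0, -2]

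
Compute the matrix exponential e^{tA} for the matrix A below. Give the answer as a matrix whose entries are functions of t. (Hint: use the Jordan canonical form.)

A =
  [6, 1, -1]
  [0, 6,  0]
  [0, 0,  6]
e^{tA} =
  [exp(6*t), t*exp(6*t), -t*exp(6*t)]
  [0, exp(6*t), 0]
  [0, 0, exp(6*t)]

Strategy: write A = P · J · P⁻¹ where J is a Jordan canonical form, so e^{tA} = P · e^{tJ} · P⁻¹, and e^{tJ} can be computed block-by-block.

A has Jordan form
J =
  [6, 1, 0]
  [0, 6, 0]
  [0, 0, 6]
(up to reordering of blocks).

Per-block formulas:
  For a 1×1 block at λ = 6: exp(t · [6]) = [e^(6t)].
  For a 2×2 Jordan block J_2(6): exp(t · J_2(6)) = e^(6t)·(I + t·N), where N is the 2×2 nilpotent shift.

After assembling e^{tJ} and conjugating by P, we get:

e^{tA} =
  [exp(6*t), t*exp(6*t), -t*exp(6*t)]
  [0, exp(6*t), 0]
  [0, 0, exp(6*t)]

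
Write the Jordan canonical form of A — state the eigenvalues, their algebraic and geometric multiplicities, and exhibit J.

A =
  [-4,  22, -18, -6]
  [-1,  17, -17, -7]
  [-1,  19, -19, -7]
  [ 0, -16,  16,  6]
J_2(-2) ⊕ J_1(-2) ⊕ J_1(6)

The characteristic polynomial is
  det(x·I − A) = x^4 - 24*x^2 - 64*x - 48 = (x - 6)*(x + 2)^3

Eigenvalues and multiplicities (the geometric multiplicity of λ is n − rank(A − λI), which equals the number of Jordan blocks for λ):
  λ = -2: algebraic multiplicity = 3, geometric multiplicity = 2
  λ = 6: algebraic multiplicity = 1, geometric multiplicity = 1

Determining the block sizes for each eigenvalue:
  λ = -2: 2 blocks summing to 3 forces exactly one block of size 2 and the rest size 1 → block sizes [2, 1]
  λ = 6: one block (gm = 1), so the single block has size am = 1 → block sizes [1]

Assembling the blocks gives a Jordan form
J =
  [-2,  1,  0, 0]
  [ 0, -2,  0, 0]
  [ 0,  0, -2, 0]
  [ 0,  0,  0, 6]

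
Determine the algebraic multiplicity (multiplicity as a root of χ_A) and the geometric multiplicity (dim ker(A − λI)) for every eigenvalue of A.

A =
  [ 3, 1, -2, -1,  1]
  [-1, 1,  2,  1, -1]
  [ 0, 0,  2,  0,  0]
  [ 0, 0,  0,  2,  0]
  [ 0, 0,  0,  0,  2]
λ = 2: alg = 5, geom = 4

Step 1 — factor the characteristic polynomial to read off the algebraic multiplicities:
  χ_A(x) = (x - 2)^5

Step 2 — compute geometric multiplicities via the rank-nullity identity g(λ) = n − rank(A − λI):
  rank(A − (2)·I) = 1, so dim ker(A − (2)·I) = n − 1 = 4

Summary:
  λ = 2: algebraic multiplicity = 5, geometric multiplicity = 4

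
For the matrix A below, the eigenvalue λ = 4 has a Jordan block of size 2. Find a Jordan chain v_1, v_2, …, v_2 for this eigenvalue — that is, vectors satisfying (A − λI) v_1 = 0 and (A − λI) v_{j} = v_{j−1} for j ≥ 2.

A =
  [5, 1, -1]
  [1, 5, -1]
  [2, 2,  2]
A Jordan chain for λ = 4 of length 2:
v_1 = (1, 1, 2)ᵀ
v_2 = (1, 0, 0)ᵀ

Let N = A − (4)·I. We want v_2 with N^2 v_2 = 0 but N^1 v_2 ≠ 0; then v_{j-1} := N · v_j for j = 2, …, 2.

Pick v_2 = (1, 0, 0)ᵀ.
Then v_1 = N · v_2 = (1, 1, 2)ᵀ.

Sanity check: (A − (4)·I) v_1 = (0, 0, 0)ᵀ = 0. ✓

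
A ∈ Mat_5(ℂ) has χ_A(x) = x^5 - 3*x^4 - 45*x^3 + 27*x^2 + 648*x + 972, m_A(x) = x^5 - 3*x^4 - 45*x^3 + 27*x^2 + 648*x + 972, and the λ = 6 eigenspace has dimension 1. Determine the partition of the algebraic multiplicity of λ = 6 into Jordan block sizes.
Block sizes for λ = 6: [2]

Step 1 — from the characteristic polynomial, algebraic multiplicity of λ = 6 is 2. From dim ker(A − (6)·I) = 1, there are exactly 1 Jordan blocks for λ = 6.
Step 2 — from the minimal polynomial, the factor (x − 6)^2 tells us the largest block for λ = 6 has size 2.
Step 3 — with total size 2, 1 blocks, and largest block 2, the block sizes (in nonincreasing order) are [2].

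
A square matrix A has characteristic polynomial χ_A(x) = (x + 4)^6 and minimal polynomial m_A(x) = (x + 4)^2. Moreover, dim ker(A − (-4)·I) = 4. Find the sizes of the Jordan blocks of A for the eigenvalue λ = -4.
Block sizes for λ = -4: [2, 2, 1, 1]

Step 1 — from the characteristic polynomial, algebraic multiplicity of λ = -4 is 6. From dim ker(A − (-4)·I) = 4, there are exactly 4 Jordan blocks for λ = -4.
Step 2 — from the minimal polynomial, the factor (x + 4)^2 tells us the largest block for λ = -4 has size 2.
Step 3 — with total size 6, 4 blocks, and largest block 2, the block sizes (in nonincreasing order) are [2, 2, 1, 1].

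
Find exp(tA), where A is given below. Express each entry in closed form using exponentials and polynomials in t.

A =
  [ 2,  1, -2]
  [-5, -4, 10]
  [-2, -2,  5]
e^{tA} =
  [t*exp(t) + exp(t), t*exp(t), -2*t*exp(t)]
  [-5*t*exp(t), -5*t*exp(t) + exp(t), 10*t*exp(t)]
  [-2*t*exp(t), -2*t*exp(t), 4*t*exp(t) + exp(t)]

Strategy: write A = P · J · P⁻¹ where J is a Jordan canonical form, so e^{tA} = P · e^{tJ} · P⁻¹, and e^{tJ} can be computed block-by-block.

A has Jordan form
J =
  [1, 1, 0]
  [0, 1, 0]
  [0, 0, 1]
(up to reordering of blocks).

Per-block formulas:
  For a 1×1 block at λ = 1: exp(t · [1]) = [e^(1t)].
  For a 2×2 Jordan block J_2(1): exp(t · J_2(1)) = e^(1t)·(I + t·N), where N is the 2×2 nilpotent shift.

After assembling e^{tJ} and conjugating by P, we get:

e^{tA} =
  [t*exp(t) + exp(t), t*exp(t), -2*t*exp(t)]
  [-5*t*exp(t), -5*t*exp(t) + exp(t), 10*t*exp(t)]
  [-2*t*exp(t), -2*t*exp(t), 4*t*exp(t) + exp(t)]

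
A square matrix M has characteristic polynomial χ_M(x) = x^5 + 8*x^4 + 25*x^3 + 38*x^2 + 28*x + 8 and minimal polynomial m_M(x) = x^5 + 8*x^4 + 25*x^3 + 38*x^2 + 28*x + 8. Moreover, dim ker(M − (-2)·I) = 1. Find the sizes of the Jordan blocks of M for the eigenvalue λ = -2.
Block sizes for λ = -2: [3]

Step 1 — from the characteristic polynomial, algebraic multiplicity of λ = -2 is 3. From dim ker(M − (-2)·I) = 1, there are exactly 1 Jordan blocks for λ = -2.
Step 2 — from the minimal polynomial, the factor (x + 2)^3 tells us the largest block for λ = -2 has size 3.
Step 3 — with total size 3, 1 blocks, and largest block 3, the block sizes (in nonincreasing order) are [3].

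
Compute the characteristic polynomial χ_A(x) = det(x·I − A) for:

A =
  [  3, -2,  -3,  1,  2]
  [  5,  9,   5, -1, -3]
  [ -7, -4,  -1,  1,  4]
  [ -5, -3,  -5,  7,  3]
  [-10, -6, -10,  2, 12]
x^5 - 30*x^4 + 360*x^3 - 2160*x^2 + 6480*x - 7776

Expanding det(x·I − A) (e.g. by cofactor expansion or by noting that A is similar to its Jordan form J, which has the same characteristic polynomial as A) gives
  χ_A(x) = x^5 - 30*x^4 + 360*x^3 - 2160*x^2 + 6480*x - 7776
which factors as (x - 6)^5. The eigenvalues (with algebraic multiplicities) are λ = 6 with multiplicity 5.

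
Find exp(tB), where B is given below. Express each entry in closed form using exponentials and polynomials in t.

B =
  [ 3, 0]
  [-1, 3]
e^{tB} =
  [exp(3*t), 0]
  [-t*exp(3*t), exp(3*t)]

Strategy: write B = P · J · P⁻¹ where J is a Jordan canonical form, so e^{tB} = P · e^{tJ} · P⁻¹, and e^{tJ} can be computed block-by-block.

B has Jordan form
J =
  [3, 1]
  [0, 3]
(up to reordering of blocks).

Per-block formulas:
  For a 2×2 Jordan block J_2(3): exp(t · J_2(3)) = e^(3t)·(I + t·N), where N is the 2×2 nilpotent shift.

After assembling e^{tJ} and conjugating by P, we get:

e^{tB} =
  [exp(3*t), 0]
  [-t*exp(3*t), exp(3*t)]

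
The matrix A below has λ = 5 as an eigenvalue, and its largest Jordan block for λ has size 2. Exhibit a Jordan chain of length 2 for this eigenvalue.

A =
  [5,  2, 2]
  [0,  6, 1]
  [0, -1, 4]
A Jordan chain for λ = 5 of length 2:
v_1 = (2, 1, -1)ᵀ
v_2 = (0, 1, 0)ᵀ

Let N = A − (5)·I. We want v_2 with N^2 v_2 = 0 but N^1 v_2 ≠ 0; then v_{j-1} := N · v_j for j = 2, …, 2.

Pick v_2 = (0, 1, 0)ᵀ.
Then v_1 = N · v_2 = (2, 1, -1)ᵀ.

Sanity check: (A − (5)·I) v_1 = (0, 0, 0)ᵀ = 0. ✓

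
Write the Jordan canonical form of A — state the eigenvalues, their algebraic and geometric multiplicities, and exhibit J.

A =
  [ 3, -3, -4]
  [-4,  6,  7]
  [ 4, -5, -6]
J_3(1)

The characteristic polynomial is
  det(x·I − A) = x^3 - 3*x^2 + 3*x - 1 = (x - 1)^3

Eigenvalues and multiplicities (the geometric multiplicity of λ is n − rank(A − λI), which equals the number of Jordan blocks for λ):
  λ = 1: algebraic multiplicity = 3, geometric multiplicity = 1

Determining the block sizes for each eigenvalue:
  λ = 1: one block (gm = 1), so the single block has size am = 3 → block sizes [3]

Assembling the blocks gives a Jordan form
J =
  [1, 1, 0]
  [0, 1, 1]
  [0, 0, 1]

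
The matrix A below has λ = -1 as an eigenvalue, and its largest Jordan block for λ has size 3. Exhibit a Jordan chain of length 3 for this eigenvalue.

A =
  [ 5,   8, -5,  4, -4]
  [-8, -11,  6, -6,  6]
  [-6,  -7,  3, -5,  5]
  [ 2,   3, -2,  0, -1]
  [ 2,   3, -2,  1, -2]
A Jordan chain for λ = -1 of length 3:
v_1 = (2, -4, -4, 0, 0)ᵀ
v_2 = (6, -8, -6, 2, 2)ᵀ
v_3 = (1, 0, 0, 0, 0)ᵀ

Let N = A − (-1)·I. We want v_3 with N^3 v_3 = 0 but N^2 v_3 ≠ 0; then v_{j-1} := N · v_j for j = 3, …, 2.

Pick v_3 = (1, 0, 0, 0, 0)ᵀ.
Then v_2 = N · v_3 = (6, -8, -6, 2, 2)ᵀ.
Then v_1 = N · v_2 = (2, -4, -4, 0, 0)ᵀ.

Sanity check: (A − (-1)·I) v_1 = (0, 0, 0, 0, 0)ᵀ = 0. ✓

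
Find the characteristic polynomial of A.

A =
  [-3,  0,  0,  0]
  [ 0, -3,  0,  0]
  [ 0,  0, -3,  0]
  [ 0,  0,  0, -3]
x^4 + 12*x^3 + 54*x^2 + 108*x + 81

Expanding det(x·I − A) (e.g. by cofactor expansion or by noting that A is similar to its Jordan form J, which has the same characteristic polynomial as A) gives
  χ_A(x) = x^4 + 12*x^3 + 54*x^2 + 108*x + 81
which factors as (x + 3)^4. The eigenvalues (with algebraic multiplicities) are λ = -3 with multiplicity 4.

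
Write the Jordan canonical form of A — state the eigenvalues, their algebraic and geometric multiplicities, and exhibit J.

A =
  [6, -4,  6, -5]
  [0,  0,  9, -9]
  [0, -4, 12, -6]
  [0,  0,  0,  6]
J_2(6) ⊕ J_2(6)

The characteristic polynomial is
  det(x·I − A) = x^4 - 24*x^3 + 216*x^2 - 864*x + 1296 = (x - 6)^4

Eigenvalues and multiplicities (the geometric multiplicity of λ is n − rank(A − λI), which equals the number of Jordan blocks for λ):
  λ = 6: algebraic multiplicity = 4, geometric multiplicity = 2

Determining the block sizes for each eigenvalue:
  λ = 6: with am = 4 and gm = 2, the partition is not yet determined (e.g. several partitions of 4 into 2 parts exist). Let N = A − (6)·I. Computing rank(N^1) = 2, rank(N^2) = 0; the number of blocks of size ≥ j is rank(N^{j−1}) − rank(N^j), giving [2, 2]. So we have 2 block(s) of size 2 → block sizes [2, 2]

Assembling the blocks gives a Jordan form
J =
  [6, 1, 0, 0]
  [0, 6, 0, 0]
  [0, 0, 6, 1]
  [0, 0, 0, 6]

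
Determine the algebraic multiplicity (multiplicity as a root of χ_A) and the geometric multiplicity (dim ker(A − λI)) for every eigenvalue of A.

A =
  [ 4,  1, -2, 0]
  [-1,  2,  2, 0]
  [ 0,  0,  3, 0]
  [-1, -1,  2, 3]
λ = 3: alg = 4, geom = 3

Step 1 — factor the characteristic polynomial to read off the algebraic multiplicities:
  χ_A(x) = (x - 3)^4

Step 2 — compute geometric multiplicities via the rank-nullity identity g(λ) = n − rank(A − λI):
  rank(A − (3)·I) = 1, so dim ker(A − (3)·I) = n − 1 = 3

Summary:
  λ = 3: algebraic multiplicity = 4, geometric multiplicity = 3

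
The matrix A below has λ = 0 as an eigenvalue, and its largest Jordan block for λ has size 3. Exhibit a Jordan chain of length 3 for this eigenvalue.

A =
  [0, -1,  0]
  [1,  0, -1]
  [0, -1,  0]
A Jordan chain for λ = 0 of length 3:
v_1 = (-1, 0, -1)ᵀ
v_2 = (0, 1, 0)ᵀ
v_3 = (1, 0, 0)ᵀ

Let N = A − (0)·I. We want v_3 with N^3 v_3 = 0 but N^2 v_3 ≠ 0; then v_{j-1} := N · v_j for j = 3, …, 2.

Pick v_3 = (1, 0, 0)ᵀ.
Then v_2 = N · v_3 = (0, 1, 0)ᵀ.
Then v_1 = N · v_2 = (-1, 0, -1)ᵀ.

Sanity check: (A − (0)·I) v_1 = (0, 0, 0)ᵀ = 0. ✓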